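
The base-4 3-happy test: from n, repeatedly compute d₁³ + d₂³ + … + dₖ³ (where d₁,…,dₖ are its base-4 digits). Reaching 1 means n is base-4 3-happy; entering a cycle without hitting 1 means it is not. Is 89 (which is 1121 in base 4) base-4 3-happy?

89 = (1,1,2,1)_4 → 1³ + 1³ + 2³ + 1³ = 1 + 1 + 8 + 1 = 11
11 = (2,3)_4 → 2³ + 3³ = 8 + 27 = 35
35 = (2,0,3)_4 → 2³ + 0³ + 3³ = 8 + 0 + 27 = 35  — 35 already seen; the sequence cycles without reaching 1.

not base-4 3-happy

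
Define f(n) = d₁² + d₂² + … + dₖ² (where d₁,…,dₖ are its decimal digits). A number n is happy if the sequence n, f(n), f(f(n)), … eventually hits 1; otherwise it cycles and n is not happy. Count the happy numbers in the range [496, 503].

1

496: 496 → 133 → 19 → 82 → 68 → 100 → 1  (reaches 1)
497: 497 → 146 → 53 → 34 → 25 → 29 → 85 → 89 → 145 → 42 → 20 → 4 → 16 → 37 → 58 → 89  (repeats 89)
498: 498 → 161 → 38 → 73 → 58 → 89 → 145 → 42 → 20 → 4 → 16 → 37 → 58  (repeats 58)
499: 499 → 178 → 114 → 18 → 65 → 61 → 37 → 58 → 89 → 145 → 42 → 20 → 4 → 16 → 37  (repeats 37)
500: 500 → 25 → 29 → 85 → 89 → 145 → 42 → 20 → 4 → 16 → 37 → 58 → 89  (repeats 89)
501: 501 → 26 → 40 → 16 → 37 → 58 → 89 → 145 → 42 → 20 → 4 → 16  (repeats 16)
502: 502 → 29 → 85 → 89 → 145 → 42 → 20 → 4 → 16 → 37 → 58 → 89  (repeats 89)
503: 503 → 34 → 25 → 29 → 85 → 89 → 145 → 42 → 20 → 4 → 16 → 37 → 58 → 89  (repeats 89)
happy: 496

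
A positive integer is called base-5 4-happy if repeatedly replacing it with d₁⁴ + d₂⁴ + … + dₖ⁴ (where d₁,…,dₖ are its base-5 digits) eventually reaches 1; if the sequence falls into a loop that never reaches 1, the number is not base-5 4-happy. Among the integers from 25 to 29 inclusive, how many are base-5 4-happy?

25: 25 → 1  — base-5 4-happy
26: 26 → 2 → 16 → 82 → 98 → 418 → 244 → 594 → 674 → 514 → 528 → 338 → 194 → 354 → 528  — not base-5 4-happy
27: 27 → 17 → 97 → 353 → 353  — not base-5 4-happy
28: 28 → 82 → 98 → 418 → 244 → 594 → 674 → 514 → 528 → 338 → 194 → 354 → 528  — not base-5 4-happy
29: 29 → 257 → 33 → 83 → 163 → 99 → 593 → 499 → 849 → 595 → 593  — not base-5 4-happy
base-5 4-happy: 25

1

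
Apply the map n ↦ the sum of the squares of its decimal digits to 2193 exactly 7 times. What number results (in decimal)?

42

2193 → 2² + 1² + 9² + 3² = 4 + 1 + 81 + 9 = 95
95 → 9² + 5² = 81 + 25 = 106
106 → 1² + 0² + 6² = 1 + 0 + 36 = 37
37 → 3² + 7² = 9 + 49 = 58
58 → 5² + 8² = 25 + 64 = 89
89 → 8² + 9² = 64 + 81 = 145
145 → 1² + 4² + 5² = 1 + 16 + 25 = 42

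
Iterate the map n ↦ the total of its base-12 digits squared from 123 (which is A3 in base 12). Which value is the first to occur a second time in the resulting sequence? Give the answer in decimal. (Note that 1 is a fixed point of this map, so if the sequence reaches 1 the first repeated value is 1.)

123 = (10,3)_12 → 109
109 = (9,1)_12 → 82
82 = (6,10)_12 → 136
136 = (11,4)_12 → 137
137 = (11,5)_12 → 146
146 = (1,0,2)_12 → 5
5 = (5)_12 → 25
25 = (2,1)_12 → 5  — 5 already appeared earlier.

5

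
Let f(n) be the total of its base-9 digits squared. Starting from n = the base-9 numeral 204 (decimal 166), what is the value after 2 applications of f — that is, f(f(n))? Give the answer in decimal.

8

166 = (2,0,4)_9 → 2² + 0² + 4² = 20
20 = (2,2)_9 → 2² + 2² = 8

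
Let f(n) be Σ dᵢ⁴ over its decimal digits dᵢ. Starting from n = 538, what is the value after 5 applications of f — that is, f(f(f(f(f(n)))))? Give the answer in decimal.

538 → 5⁴ + 3⁴ + 8⁴ = 625 + 81 + 4096 = 4802
4802 → 4⁴ + 8⁴ + 0⁴ + 2⁴ = 256 + 4096 + 0 + 16 = 4368
4368 → 4⁴ + 3⁴ + 6⁴ + 8⁴ = 256 + 81 + 1296 + 4096 = 5729
5729 → 5⁴ + 7⁴ + 2⁴ + 9⁴ = 625 + 2401 + 16 + 6561 = 9603
9603 → 9⁴ + 6⁴ + 0⁴ + 3⁴ = 6561 + 1296 + 0 + 81 = 7938

7938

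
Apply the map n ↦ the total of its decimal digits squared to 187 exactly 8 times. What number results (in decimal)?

187 → 1² + 8² + 7² = 1 + 64 + 49 = 114
114 → 1² + 1² + 4² = 1 + 1 + 16 = 18
18 → 1² + 8² = 1 + 64 = 65
65 → 6² + 5² = 36 + 25 = 61
61 → 6² + 1² = 36 + 1 = 37
37 → 3² + 7² = 9 + 49 = 58
58 → 5² + 8² = 25 + 64 = 89
89 → 8² + 9² = 64 + 81 = 145

145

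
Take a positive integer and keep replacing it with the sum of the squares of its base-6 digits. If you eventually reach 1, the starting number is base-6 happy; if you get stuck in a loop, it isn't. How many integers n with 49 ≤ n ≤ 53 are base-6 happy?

1

49: 49 → 6 → 1  — base-6 happy
50: 50 → 9 → 10 → 17 → 29 → 41 → 26 → 20 → 13 → 5 → 25 → 17  — not base-6 happy
51: 51 → 14 → 8 → 5 → 25 → 17 → 29 → 41 → 26 → 20 → 13 → 5  — not base-6 happy
52: 52 → 21 → 18 → 9 → 10 → 17 → 29 → 41 → 26 → 20 → 13 → 5 → 25 → 17  — not base-6 happy
53: 53 → 30 → 25 → 17 → 29 → 41 → 26 → 20 → 13 → 5 → 25  — not base-6 happy
base-6 happy: 49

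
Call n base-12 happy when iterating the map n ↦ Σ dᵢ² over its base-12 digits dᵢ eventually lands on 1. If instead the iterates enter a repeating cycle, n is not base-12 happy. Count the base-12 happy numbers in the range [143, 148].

1

143: 143 → 242 → 69 → 106 → 164 → 66 → 61 → 26 → 8 → 64 → 41 → 34 → 104 → 128 → 164  — not base-12 happy
144: 144 → 1  — base-12 happy
145: 145 → 2 → 4 → 16 → 17 → 26 → 8 → 64 → 41 → 34 → 104 → 128 → 164 → 66 → 61 → 26  — not base-12 happy
146: 146 → 5 → 25 → 5  — not base-12 happy
147: 147 → 10 → 100 → 80 → 100  — not base-12 happy
148: 148 → 17 → 26 → 8 → 64 → 41 → 34 → 104 → 128 → 164 → 66 → 61 → 26  — not base-12 happy
base-12 happy: 144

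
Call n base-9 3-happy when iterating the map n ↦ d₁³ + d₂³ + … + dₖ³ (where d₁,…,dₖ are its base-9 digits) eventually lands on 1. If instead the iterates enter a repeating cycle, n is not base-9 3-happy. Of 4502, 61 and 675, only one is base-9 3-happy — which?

61

4502: 4502 → 350 → 584 → 856 → 128 → 134 → 638 → 1198 → 470 → 476 → 980 → 540 → 432 → 152 → 856  — repeats 856 (not base-9 3-happy)
61: 61 → 559 → 729 → 1  — reaches 1 (base-9 3-happy)
675: 675 → 539 → 853 → 409 → 189 → 35 → 539  — repeats 539 (not base-9 3-happy)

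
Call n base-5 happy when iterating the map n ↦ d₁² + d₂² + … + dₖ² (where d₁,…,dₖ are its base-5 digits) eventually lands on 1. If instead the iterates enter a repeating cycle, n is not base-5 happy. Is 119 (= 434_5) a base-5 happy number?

119 = (4,3,4)_5 → 4² + 3² + 4² = 41
41 = (1,3,1)_5 → 1² + 3² + 1² = 11
11 = (2,1)_5 → 2² + 1² = 5
5 = (1,0)_5 → 1² + 0² = 1  — reached 1.

base-5 happy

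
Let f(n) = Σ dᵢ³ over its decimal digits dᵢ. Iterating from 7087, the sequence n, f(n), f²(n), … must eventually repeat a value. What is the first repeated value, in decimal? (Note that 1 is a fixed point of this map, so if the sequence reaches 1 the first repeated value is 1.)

1

7087 → 7³ + 0³ + 8³ + 7³ = 343 + 0 + 512 + 343 = 1198
1198 → 1³ + 1³ + 9³ + 8³ = 1 + 1 + 729 + 512 = 1243
1243 → 1³ + 2³ + 4³ + 3³ = 1 + 8 + 64 + 27 = 100
100 → 1³ + 0³ + 0³ = 1 + 0 + 0 = 1  — reached the fixed point 1.
1 → 1, so 1 is the first repeated value.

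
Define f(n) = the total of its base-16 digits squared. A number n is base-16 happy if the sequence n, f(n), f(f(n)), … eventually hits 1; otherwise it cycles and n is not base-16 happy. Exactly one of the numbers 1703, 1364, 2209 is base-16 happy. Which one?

1364

1703: 1703 → 185 → 202 → 244 → 241 → 226 → 200 → 208 → 169 → 181 → 146 → 85 → 50 → 13 → 169  — repeats 169 (not base-16 happy)
1364: 1364 → 66 → 20 → 17 → 2 → 4 → 16 → 1  — reaches 1 (base-16 happy)
2209: 2209 → 165 → 125 → 218 → 269 → 170 → 200 → 208 → 169 → 181 → 146 → 85 → 50 → 13 → 169  — repeats 169 (not base-16 happy)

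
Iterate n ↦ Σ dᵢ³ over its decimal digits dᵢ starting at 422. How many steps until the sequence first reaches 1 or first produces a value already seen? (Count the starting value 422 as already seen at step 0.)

422 → 4³ + 2³ + 2³ = 64 + 8 + 8 = 80
80 → 8³ + 0³ = 512 + 0 = 512
512 → 5³ + 1³ + 2³ = 125 + 1 + 8 = 134
134 → 1³ + 3³ + 4³ = 1 + 27 + 64 = 92
92 → 9³ + 2³ = 729 + 8 = 737
737 → 7³ + 3³ + 7³ = 343 + 27 + 343 = 713
713 → 7³ + 1³ + 3³ = 343 + 1 + 27 = 371
371 → 3³ + 7³ + 1³ = 27 + 343 + 1 = 371  — 371 repeats.
That took 8 steps.

8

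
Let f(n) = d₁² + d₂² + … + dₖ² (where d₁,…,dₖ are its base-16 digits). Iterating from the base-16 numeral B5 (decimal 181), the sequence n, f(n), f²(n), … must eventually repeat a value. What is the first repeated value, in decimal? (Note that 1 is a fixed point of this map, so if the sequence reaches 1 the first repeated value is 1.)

181

181 = (11,5)_16 → 11² + 5² = 146
146 = (9,2)_16 → 9² + 2² = 85
85 = (5,5)_16 → 5² + 5² = 50
50 = (3,2)_16 → 3² + 2² = 13
13 = (13)_16 → 13² = 169
169 = (10,9)_16 → 10² + 9² = 181  — 181 already appeared earlier.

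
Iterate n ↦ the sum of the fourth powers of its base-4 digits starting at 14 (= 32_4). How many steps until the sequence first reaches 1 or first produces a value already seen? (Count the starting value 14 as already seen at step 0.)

6

14 = (3,2)_4 → 3⁴ + 2⁴ = 81 + 16 = 97
97 = (1,2,0,1)_4 → 1⁴ + 2⁴ + 0⁴ + 1⁴ = 1 + 16 + 0 + 1 = 18
18 = (1,0,2)_4 → 1⁴ + 0⁴ + 2⁴ = 1 + 0 + 16 = 17
17 = (1,0,1)_4 → 1⁴ + 0⁴ + 1⁴ = 1 + 0 + 1 = 2
2 = (2)_4 → 2⁴ = 16
16 = (1,0,0)_4 → 1⁴ + 0⁴ + 0⁴ = 1 + 0 + 0 = 1  — reached 1.
That took 6 steps.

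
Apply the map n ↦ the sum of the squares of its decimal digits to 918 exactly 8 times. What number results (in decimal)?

918 → 9² + 1² + 8² = 81 + 1 + 64 = 146
146 → 1² + 4² + 6² = 1 + 16 + 36 = 53
53 → 5² + 3² = 25 + 9 = 34
34 → 3² + 4² = 9 + 16 = 25
25 → 2² + 5² = 4 + 25 = 29
29 → 2² + 9² = 4 + 81 = 85
85 → 8² + 5² = 64 + 25 = 89
89 → 8² + 9² = 64 + 81 = 145

145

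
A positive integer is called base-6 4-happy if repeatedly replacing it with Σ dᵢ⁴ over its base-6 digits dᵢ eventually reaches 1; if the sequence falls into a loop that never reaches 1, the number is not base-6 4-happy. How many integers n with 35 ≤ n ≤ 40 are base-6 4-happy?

1

35: 35 → 1250 → 1153 → 642 → 1266 → 1251 → 1218 → 1331 → 1251  — not base-6 4-happy
36: 36 → 1  — base-6 4-happy
37: 37 → 2 → 16 → 272 → 99 → 353 → 963 → 609 → 978 → 338 → 114 → 82 → 273 → 164 → 353  — not base-6 4-happy
38: 38 → 17 → 641 → 1522 → 259 → 4 → 256 → 258 → 3 → 81 → 98 → 288 → 17  — not base-6 4-happy
39: 39 → 82 → 273 → 164 → 353 → 963 → 609 → 978 → 338 → 114 → 82  — not base-6 4-happy
40: 40 → 257 → 627 → 738 → 178 → 1137 → 788 → 803 → 963 → 609 → 978 → 338 → 114 → 82 → 273 → 164 → 353 → 963  — not base-6 4-happy
base-6 4-happy: 36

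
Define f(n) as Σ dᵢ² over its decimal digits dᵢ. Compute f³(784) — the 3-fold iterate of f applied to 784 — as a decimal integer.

784 → 129
129 → 86
86 → 100

100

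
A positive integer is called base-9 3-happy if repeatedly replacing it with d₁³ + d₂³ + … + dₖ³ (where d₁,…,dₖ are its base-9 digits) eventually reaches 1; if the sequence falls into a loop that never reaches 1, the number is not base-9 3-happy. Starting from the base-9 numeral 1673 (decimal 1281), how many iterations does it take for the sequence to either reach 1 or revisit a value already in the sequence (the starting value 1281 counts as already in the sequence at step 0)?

7

1281 = (1,6,7,3)_9 → 1³ + 6³ + 7³ + 3³ = 587
587 = (7,2,2)_9 → 7³ + 2³ + 2³ = 359
359 = (4,3,8)_9 → 4³ + 3³ + 8³ = 603
603 = (7,4,0)_9 → 7³ + 4³ + 0³ = 407
407 = (5,0,2)_9 → 5³ + 0³ + 2³ = 133
133 = (1,5,7)_9 → 1³ + 5³ + 7³ = 469
469 = (5,7,1)_9 → 5³ + 7³ + 1³ = 469  — 469 repeats.
That took 7 steps.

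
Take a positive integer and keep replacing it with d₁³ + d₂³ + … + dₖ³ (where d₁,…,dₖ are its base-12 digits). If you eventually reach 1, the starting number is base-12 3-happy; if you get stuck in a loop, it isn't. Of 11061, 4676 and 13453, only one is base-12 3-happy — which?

4676

11061: 11061 → 1738 → 1001 → 1672 → 1738  — repeats 1738 (not base-12 3-happy)
4676: 4676 → 1157 → 637 → 190 → 1028 → 856 → 1520 → 1728 → 1  — reaches 1 (base-12 3-happy)
13453: 13453 → 1198 → 1539 → 1539  — repeats 1539 (not base-12 3-happy)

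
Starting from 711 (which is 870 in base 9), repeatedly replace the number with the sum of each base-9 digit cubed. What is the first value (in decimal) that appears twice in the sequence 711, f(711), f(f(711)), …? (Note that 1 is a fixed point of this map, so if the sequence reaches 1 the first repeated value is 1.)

127

711 = (8,7,0)_9 → 8³ + 7³ + 0³ = 855
855 = (1,1,5,0)_9 → 1³ + 1³ + 5³ + 0³ = 127
127 = (1,5,1)_9 → 1³ + 5³ + 1³ = 127  — 127 already appeared earlier.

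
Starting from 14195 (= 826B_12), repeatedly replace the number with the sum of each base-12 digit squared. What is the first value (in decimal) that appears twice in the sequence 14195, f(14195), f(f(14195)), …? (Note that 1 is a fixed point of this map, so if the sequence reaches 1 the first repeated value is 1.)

25

14195 = (8,2,6,11)_12 → 8² + 2² + 6² + 11² = 64 + 4 + 36 + 121 = 225
225 = (1,6,9)_12 → 1² + 6² + 9² = 1 + 36 + 81 = 118
118 = (9,10)_12 → 9² + 10² = 81 + 100 = 181
181 = (1,3,1)_12 → 1² + 3² + 1² = 1 + 9 + 1 = 11
11 = (11)_12 → 11² = 121
121 = (10,1)_12 → 10² + 1² = 100 + 1 = 101
101 = (8,5)_12 → 8² + 5² = 64 + 25 = 89
89 = (7,5)_12 → 7² + 5² = 49 + 25 = 74
74 = (6,2)_12 → 6² + 2² = 36 + 4 = 40
40 = (3,4)_12 → 3² + 4² = 9 + 16 = 25
25 = (2,1)_12 → 2² + 1² = 4 + 1 = 5
5 = (5)_12 → 5² = 25  — 25 already appeared earlier.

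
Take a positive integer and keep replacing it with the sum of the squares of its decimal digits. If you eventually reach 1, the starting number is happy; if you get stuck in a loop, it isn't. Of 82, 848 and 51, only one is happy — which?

82

82: 82 → 68 → 100 → 1  — reaches 1 (happy)
848: 848 → 144 → 33 → 18 → 65 → 61 → 37 → 58 → 89 → 145 → 42 → 20 → 4 → 16 → 37  — repeats 37 (not happy)
51: 51 → 26 → 40 → 16 → 37 → 58 → 89 → 145 → 42 → 20 → 4 → 16  — repeats 16 (not happy)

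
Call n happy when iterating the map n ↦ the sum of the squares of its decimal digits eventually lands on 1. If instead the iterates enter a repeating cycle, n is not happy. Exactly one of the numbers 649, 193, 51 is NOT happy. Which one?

649: 649 → 133 → 19 → 82 → 68 → 100 → 1  — reaches 1 (happy)
193: 193 → 91 → 82 → 68 → 100 → 1  — reaches 1 (happy)
51: 51 → 26 → 40 → 16 → 37 → 58 → 89 → 145 → 42 → 20 → 4 → 16  — repeats 16 (not happy)

51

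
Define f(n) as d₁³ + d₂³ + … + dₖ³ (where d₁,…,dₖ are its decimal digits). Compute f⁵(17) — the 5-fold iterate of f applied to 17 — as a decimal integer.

92

17 → 344
344 → 155
155 → 251
251 → 134
134 → 92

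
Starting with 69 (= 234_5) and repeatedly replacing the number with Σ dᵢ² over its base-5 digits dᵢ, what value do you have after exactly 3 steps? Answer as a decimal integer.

13

69 = (2,3,4)_5 → 2² + 3² + 4² = 4 + 9 + 16 = 29
29 = (1,0,4)_5 → 1² + 0² + 4² = 1 + 0 + 16 = 17
17 = (3,2)_5 → 3² + 2² = 9 + 4 = 13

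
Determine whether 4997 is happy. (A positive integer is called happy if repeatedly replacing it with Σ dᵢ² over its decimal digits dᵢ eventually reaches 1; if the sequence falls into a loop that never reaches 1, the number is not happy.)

4997 → 4² + 9² + 9² + 7² = 227
227 → 2² + 2² + 7² = 57
57 → 5² + 7² = 74
74 → 7² + 4² = 65
65 → 6² + 5² = 61
61 → 6² + 1² = 37
37 → 3² + 7² = 58
58 → 5² + 8² = 89
89 → 8² + 9² = 145
145 → 1² + 4² + 5² = 42
42 → 4² + 2² = 20
20 → 2² + 0² = 4
4 → 4² = 16
16 → 1² + 6² = 37  — 37 already seen; the sequence cycles without reaching 1.

not happy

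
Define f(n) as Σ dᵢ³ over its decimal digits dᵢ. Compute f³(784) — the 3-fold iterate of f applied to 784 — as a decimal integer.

784 → 7³ + 8³ + 4³ = 919
919 → 9³ + 1³ + 9³ = 1459
1459 → 1³ + 4³ + 5³ + 9³ = 919

919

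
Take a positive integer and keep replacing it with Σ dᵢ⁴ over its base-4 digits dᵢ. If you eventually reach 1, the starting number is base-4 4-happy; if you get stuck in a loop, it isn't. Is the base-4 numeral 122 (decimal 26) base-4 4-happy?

26 = (1,2,2)_4 → 1⁴ + 2⁴ + 2⁴ = 33
33 = (2,0,1)_4 → 2⁴ + 0⁴ + 1⁴ = 17
17 = (1,0,1)_4 → 1⁴ + 0⁴ + 1⁴ = 2
2 = (2)_4 → 2⁴ = 16
16 = (1,0,0)_4 → 1⁴ + 0⁴ + 0⁴ = 1  — reached 1.

base-4 4-happy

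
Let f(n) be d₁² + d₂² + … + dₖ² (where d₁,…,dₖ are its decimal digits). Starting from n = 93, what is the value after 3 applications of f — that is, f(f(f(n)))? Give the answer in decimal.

65

93 → 9² + 3² = 90
90 → 9² + 0² = 81
81 → 8² + 1² = 65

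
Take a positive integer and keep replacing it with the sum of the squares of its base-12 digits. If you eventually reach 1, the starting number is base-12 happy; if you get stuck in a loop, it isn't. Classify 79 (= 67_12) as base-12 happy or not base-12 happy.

79 = (6,7)_12 → 6² + 7² = 36 + 49 = 85
85 = (7,1)_12 → 7² + 1² = 49 + 1 = 50
50 = (4,2)_12 → 4² + 2² = 16 + 4 = 20
20 = (1,8)_12 → 1² + 8² = 1 + 64 = 65
65 = (5,5)_12 → 5² + 5² = 25 + 25 = 50  — 50 already seen; the sequence cycles without reaching 1.

not base-12 happy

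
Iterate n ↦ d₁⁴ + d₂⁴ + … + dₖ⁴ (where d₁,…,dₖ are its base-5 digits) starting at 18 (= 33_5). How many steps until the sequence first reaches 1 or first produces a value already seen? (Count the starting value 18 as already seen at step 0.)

18 = (3,3)_5 → 3⁴ + 3⁴ = 81 + 81 = 162
162 = (1,1,2,2)_5 → 1⁴ + 1⁴ + 2⁴ + 2⁴ = 1 + 1 + 16 + 16 = 34
34 = (1,1,4)_5 → 1⁴ + 1⁴ + 4⁴ = 1 + 1 + 256 = 258
258 = (2,0,1,3)_5 → 2⁴ + 0⁴ + 1⁴ + 3⁴ = 16 + 0 + 1 + 81 = 98
98 = (3,4,3)_5 → 3⁴ + 4⁴ + 3⁴ = 81 + 256 + 81 = 418
418 = (3,1,3,3)_5 → 3⁴ + 1⁴ + 3⁴ + 3⁴ = 81 + 1 + 81 + 81 = 244
244 = (1,4,3,4)_5 → 1⁴ + 4⁴ + 3⁴ + 4⁴ = 1 + 256 + 81 + 256 = 594
594 = (4,3,3,4)_5 → 4⁴ + 3⁴ + 3⁴ + 4⁴ = 256 + 81 + 81 + 256 = 674
674 = (1,0,1,4,4)_5 → 1⁴ + 0⁴ + 1⁴ + 4⁴ + 4⁴ = 1 + 0 + 1 + 256 + 256 = 514
514 = (4,0,2,4)_5 → 4⁴ + 0⁴ + 2⁴ + 4⁴ = 256 + 0 + 16 + 256 = 528
528 = (4,1,0,3)_5 → 4⁴ + 1⁴ + 0⁴ + 3⁴ = 256 + 1 + 0 + 81 = 338
338 = (2,3,2,3)_5 → 2⁴ + 3⁴ + 2⁴ + 3⁴ = 16 + 81 + 16 + 81 = 194
194 = (1,2,3,4)_5 → 1⁴ + 2⁴ + 3⁴ + 4⁴ = 1 + 16 + 81 + 256 = 354
354 = (2,4,0,4)_5 → 2⁴ + 4⁴ + 0⁴ + 4⁴ = 16 + 256 + 0 + 256 = 528  — 528 repeats.
That took 14 steps.

14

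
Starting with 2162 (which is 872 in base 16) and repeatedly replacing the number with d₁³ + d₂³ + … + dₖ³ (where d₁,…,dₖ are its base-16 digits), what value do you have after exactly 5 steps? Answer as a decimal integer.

2729

2162 = (8,7,2)_16 → 863
863 = (3,5,15)_16 → 3527
3527 = (13,12,7)_16 → 4268
4268 = (1,0,10,12)_16 → 2729
2729 = (10,10,9)_16 → 2729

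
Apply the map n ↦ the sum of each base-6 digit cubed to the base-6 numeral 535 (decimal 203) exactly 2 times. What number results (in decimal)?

67

203 = (5,3,5)_6 → 5³ + 3³ + 5³ = 125 + 27 + 125 = 277
277 = (1,1,4,1)_6 → 1³ + 1³ + 4³ + 1³ = 1 + 1 + 64 + 1 = 67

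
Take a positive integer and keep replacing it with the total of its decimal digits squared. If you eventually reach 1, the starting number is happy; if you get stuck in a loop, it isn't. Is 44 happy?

happy

44 → 4² + 4² = 32
32 → 3² + 2² = 13
13 → 1² + 3² = 10
10 → 1² + 0² = 1  — reached 1.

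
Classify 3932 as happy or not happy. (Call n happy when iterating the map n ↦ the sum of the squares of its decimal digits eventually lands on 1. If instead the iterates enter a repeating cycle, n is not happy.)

3932 → 3² + 9² + 3² + 2² = 9 + 81 + 9 + 4 = 103
103 → 1² + 0² + 3² = 1 + 0 + 9 = 10
10 → 1² + 0² = 1 + 0 = 1  — reached 1.

happy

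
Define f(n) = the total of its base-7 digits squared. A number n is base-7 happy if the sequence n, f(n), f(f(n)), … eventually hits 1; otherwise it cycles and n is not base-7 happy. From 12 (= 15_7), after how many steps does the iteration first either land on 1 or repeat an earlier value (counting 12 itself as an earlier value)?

12 = (1,5)_7 → 26
26 = (3,5)_7 → 34
34 = (4,6)_7 → 52
52 = (1,0,3)_7 → 10
10 = (1,3)_7 → 10  — 10 repeats.
That took 5 steps.

5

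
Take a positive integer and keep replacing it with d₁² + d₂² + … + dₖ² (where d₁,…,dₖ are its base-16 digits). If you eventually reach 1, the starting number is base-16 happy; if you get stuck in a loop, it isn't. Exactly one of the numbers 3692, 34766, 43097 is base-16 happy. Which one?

3692: 3692 → 376 → 114 → 53 → 34 → 8 → 64 → 16 → 1  — reaches 1 (base-16 happy)
34766: 34766 → 453 → 170 → 200 → 208 → 169 → 181 → 146 → 85 → 50 → 13 → 169  — repeats 169 (not base-16 happy)
43097: 43097 → 270 → 197 → 169 → 181 → 146 → 85 → 50 → 13 → 169  — repeats 169 (not base-16 happy)

3692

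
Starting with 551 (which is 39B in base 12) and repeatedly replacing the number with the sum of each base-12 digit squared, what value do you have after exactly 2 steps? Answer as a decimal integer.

75

551 = (3,9,11)_12 → 211
211 = (1,5,7)_12 → 75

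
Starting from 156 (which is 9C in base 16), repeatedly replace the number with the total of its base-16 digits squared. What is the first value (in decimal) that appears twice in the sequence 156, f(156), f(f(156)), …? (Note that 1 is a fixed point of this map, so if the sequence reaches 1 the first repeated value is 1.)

169

156 = (9,12)_16 → 9² + 12² = 81 + 144 = 225
225 = (14,1)_16 → 14² + 1² = 196 + 1 = 197
197 = (12,5)_16 → 12² + 5² = 144 + 25 = 169
169 = (10,9)_16 → 10² + 9² = 100 + 81 = 181
181 = (11,5)_16 → 11² + 5² = 121 + 25 = 146
146 = (9,2)_16 → 9² + 2² = 81 + 4 = 85
85 = (5,5)_16 → 5² + 5² = 25 + 25 = 50
50 = (3,2)_16 → 3² + 2² = 9 + 4 = 13
13 = (13)_16 → 13² = 169  — 169 already appeared earlier.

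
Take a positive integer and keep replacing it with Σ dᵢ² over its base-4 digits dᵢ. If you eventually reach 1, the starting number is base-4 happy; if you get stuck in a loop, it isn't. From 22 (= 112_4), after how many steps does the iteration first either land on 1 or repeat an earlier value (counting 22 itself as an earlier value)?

22 = (1,1,2)_4 → 1² + 1² + 2² = 1 + 1 + 4 = 6
6 = (1,2)_4 → 1² + 2² = 1 + 4 = 5
5 = (1,1)_4 → 1² + 1² = 1 + 1 = 2
2 = (2)_4 → 2² = 4
4 = (1,0)_4 → 1² + 0² = 1 + 0 = 1  — reached 1.
That took 5 steps.

5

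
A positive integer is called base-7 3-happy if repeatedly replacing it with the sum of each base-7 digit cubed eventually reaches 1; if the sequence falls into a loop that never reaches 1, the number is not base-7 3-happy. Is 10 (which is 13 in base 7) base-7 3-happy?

10 = (1,3)_7 → 1³ + 3³ = 28
28 = (4,0)_7 → 4³ + 0³ = 64
64 = (1,2,1)_7 → 1³ + 2³ + 1³ = 10  — 10 already seen; the sequence cycles without reaching 1.

not base-7 3-happy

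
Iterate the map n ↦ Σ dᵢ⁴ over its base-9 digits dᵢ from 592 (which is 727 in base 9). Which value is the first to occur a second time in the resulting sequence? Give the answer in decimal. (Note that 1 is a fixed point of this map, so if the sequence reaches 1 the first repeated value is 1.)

4098

592 = (7,2,7)_9 → 7⁴ + 2⁴ + 7⁴ = 4818
4818 = (6,5,4,3)_9 → 6⁴ + 5⁴ + 4⁴ + 3⁴ = 2258
2258 = (3,0,7,8)_9 → 3⁴ + 0⁴ + 7⁴ + 8⁴ = 6578
6578 = (1,0,0,1,8)_9 → 1⁴ + 0⁴ + 0⁴ + 1⁴ + 8⁴ = 4098
4098 = (5,5,5,3)_9 → 5⁴ + 5⁴ + 5⁴ + 3⁴ = 1956
1956 = (2,6,1,3)_9 → 2⁴ + 6⁴ + 1⁴ + 3⁴ = 1394
1394 = (1,8,1,8)_9 → 1⁴ + 8⁴ + 1⁴ + 8⁴ = 8194
8194 = (1,2,2,1,4)_9 → 1⁴ + 2⁴ + 2⁴ + 1⁴ + 4⁴ = 290
290 = (3,5,2)_9 → 3⁴ + 5⁴ + 2⁴ = 722
722 = (8,8,2)_9 → 8⁴ + 8⁴ + 2⁴ = 8208
8208 = (1,2,2,3,0)_9 → 1⁴ + 2⁴ + 2⁴ + 3⁴ + 0⁴ = 114
114 = (1,3,6)_9 → 1⁴ + 3⁴ + 6⁴ = 1378
1378 = (1,8,0,1)_9 → 1⁴ + 8⁴ + 0⁴ + 1⁴ = 4098  — 4098 already appeared earlier.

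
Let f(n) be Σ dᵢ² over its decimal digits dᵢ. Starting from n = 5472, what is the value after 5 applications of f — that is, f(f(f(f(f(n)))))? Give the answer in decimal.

1

5472 → 5² + 4² + 7² + 2² = 25 + 16 + 49 + 4 = 94
94 → 9² + 4² = 81 + 16 = 97
97 → 9² + 7² = 81 + 49 = 130
130 → 1² + 3² + 0² = 1 + 9 + 0 = 10
10 → 1² + 0² = 1 + 0 = 1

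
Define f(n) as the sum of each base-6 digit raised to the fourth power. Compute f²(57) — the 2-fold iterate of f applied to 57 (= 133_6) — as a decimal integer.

338

57 = (1,3,3)_6 → 1⁴ + 3⁴ + 3⁴ = 1 + 81 + 81 = 163
163 = (4,3,1)_6 → 4⁴ + 3⁴ + 1⁴ = 256 + 81 + 1 = 338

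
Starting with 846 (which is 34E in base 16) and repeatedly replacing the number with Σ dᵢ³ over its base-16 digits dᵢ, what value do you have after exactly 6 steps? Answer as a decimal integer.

846 = (3,4,14)_16 → 3³ + 4³ + 14³ = 27 + 64 + 2744 = 2835
2835 = (11,1,3)_16 → 11³ + 1³ + 3³ = 1331 + 1 + 27 = 1359
1359 = (5,4,15)_16 → 5³ + 4³ + 15³ = 125 + 64 + 3375 = 3564
3564 = (13,14,12)_16 → 13³ + 14³ + 12³ = 2197 + 2744 + 1728 = 6669
6669 = (1,10,0,13)_16 → 1³ + 10³ + 0³ + 13³ = 1 + 1000 + 0 + 2197 = 3198
3198 = (12,7,14)_16 → 12³ + 7³ + 14³ = 1728 + 343 + 2744 = 4815

4815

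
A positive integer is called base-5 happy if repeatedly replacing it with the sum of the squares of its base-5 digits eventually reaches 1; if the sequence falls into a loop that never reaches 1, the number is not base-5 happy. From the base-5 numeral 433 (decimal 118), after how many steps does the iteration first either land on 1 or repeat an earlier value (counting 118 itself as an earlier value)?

118 = (4,3,3)_5 → 4² + 3² + 3² = 34
34 = (1,1,4)_5 → 1² + 1² + 4² = 18
18 = (3,3)_5 → 3² + 3² = 18  — 18 repeats.
That took 3 steps.

3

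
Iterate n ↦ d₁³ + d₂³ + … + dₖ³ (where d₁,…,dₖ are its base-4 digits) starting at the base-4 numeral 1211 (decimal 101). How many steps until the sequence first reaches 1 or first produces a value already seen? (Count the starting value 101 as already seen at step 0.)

3

101 = (1,2,1,1)_4 → 1³ + 2³ + 1³ + 1³ = 1 + 8 + 1 + 1 = 11
11 = (2,3)_4 → 2³ + 3³ = 8 + 27 = 35
35 = (2,0,3)_4 → 2³ + 0³ + 3³ = 8 + 0 + 27 = 35  — 35 repeats.
That took 3 steps.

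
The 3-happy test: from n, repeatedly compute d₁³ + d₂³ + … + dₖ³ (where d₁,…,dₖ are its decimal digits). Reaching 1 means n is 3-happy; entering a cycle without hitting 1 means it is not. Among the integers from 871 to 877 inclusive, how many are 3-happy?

871: 871 → 856 → 853 → 664 → 496 → 1009 → 730 → 370 → 370  (repeats 370)
872: 872 → 863 → 755 → 593 → 881 → 1025 → 134 → 92 → 737 → 713 → 371 → 371  (repeats 371)
873: 873 → 882 → 1032 → 36 → 243 → 99 → 1458 → 702 → 351 → 153 → 153  (repeats 153)
874: 874 → 919 → 1459 → 919  (repeats 919)
875: 875 → 980 → 1241 → 74 → 407 → 407  (repeats 407)
876: 876 → 1071 → 345 → 216 → 225 → 141 → 66 → 432 → 99 → 1458 → 702 → 351 → 153 → 153  (repeats 153)
877: 877 → 1198 → 1243 → 100 → 1  (reaches 1)
3-happy: 877

1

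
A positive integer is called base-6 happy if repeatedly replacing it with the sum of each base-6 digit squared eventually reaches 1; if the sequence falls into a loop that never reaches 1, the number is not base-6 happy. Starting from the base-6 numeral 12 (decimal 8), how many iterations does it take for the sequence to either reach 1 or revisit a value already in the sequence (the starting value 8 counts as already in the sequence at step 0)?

9

8 = (1,2)_6 → 5
5 = (5)_6 → 25
25 = (4,1)_6 → 17
17 = (2,5)_6 → 29
29 = (4,5)_6 → 41
41 = (1,0,5)_6 → 26
26 = (4,2)_6 → 20
20 = (3,2)_6 → 13
13 = (2,1)_6 → 5  — 5 repeats.
That took 9 steps.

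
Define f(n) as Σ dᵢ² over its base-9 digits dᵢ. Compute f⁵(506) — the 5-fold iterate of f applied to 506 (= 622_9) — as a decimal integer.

506 = (6,2,2)_9 → 6² + 2² + 2² = 36 + 4 + 4 = 44
44 = (4,8)_9 → 4² + 8² = 16 + 64 = 80
80 = (8,8)_9 → 8² + 8² = 64 + 64 = 128
128 = (1,5,2)_9 → 1² + 5² + 2² = 1 + 25 + 4 = 30
30 = (3,3)_9 → 3² + 3² = 9 + 9 = 18

18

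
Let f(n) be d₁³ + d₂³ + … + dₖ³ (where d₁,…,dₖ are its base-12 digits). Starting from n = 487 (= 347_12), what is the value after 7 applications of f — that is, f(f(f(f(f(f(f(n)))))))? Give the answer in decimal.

593

487 = (3,4,7)_12 → 3³ + 4³ + 7³ = 434
434 = (3,0,2)_12 → 3³ + 0³ + 2³ = 35
35 = (2,11)_12 → 2³ + 11³ = 1339
1339 = (9,3,7)_12 → 9³ + 3³ + 7³ = 1099
1099 = (7,7,7)_12 → 7³ + 7³ + 7³ = 1029
1029 = (7,1,9)_12 → 7³ + 1³ + 9³ = 1073
1073 = (7,5,5)_12 → 7³ + 5³ + 5³ = 593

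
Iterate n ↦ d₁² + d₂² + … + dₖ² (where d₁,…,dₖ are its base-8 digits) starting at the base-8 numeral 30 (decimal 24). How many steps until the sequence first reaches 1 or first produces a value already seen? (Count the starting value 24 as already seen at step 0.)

24 = (3,0)_8 → 9
9 = (1,1)_8 → 2
2 = (2)_8 → 4
4 = (4)_8 → 16
16 = (2,0)_8 → 4  — 4 repeats.
That took 5 steps.

5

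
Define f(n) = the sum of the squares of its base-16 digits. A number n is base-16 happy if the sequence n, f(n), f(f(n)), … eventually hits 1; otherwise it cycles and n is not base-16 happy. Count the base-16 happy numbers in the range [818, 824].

2

818: 818 → 22 → 37 → 29 → 170 → 200 → 208 → 169 → 181 → 146 → 85 → 50 → 13 → 169  (repeats 169)
819: 819 → 27 → 122 → 149 → 106 → 136 → 128 → 64 → 16 → 1  (reaches 1)
820: 820 → 34 → 8 → 64 → 16 → 1  (reaches 1)
821: 821 → 43 → 125 → 218 → 269 → 170 → 200 → 208 → 169 → 181 → 146 → 85 → 50 → 13 → 169  (repeats 169)
822: 822 → 54 → 45 → 173 → 269 → 170 → 200 → 208 → 169 → 181 → 146 → 85 → 50 → 13 → 169  (repeats 169)
823: 823 → 67 → 25 → 82 → 29 → 170 → 200 → 208 → 169 → 181 → 146 → 85 → 50 → 13 → 169  (repeats 169)
824: 824 → 82 → 29 → 170 → 200 → 208 → 169 → 181 → 146 → 85 → 50 → 13 → 169  (repeats 169)
base-16 happy: 819, 820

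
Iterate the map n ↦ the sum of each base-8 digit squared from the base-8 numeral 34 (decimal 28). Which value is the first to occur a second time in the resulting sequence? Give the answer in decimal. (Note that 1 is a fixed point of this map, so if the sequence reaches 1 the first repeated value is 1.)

28 = (3,4)_8 → 3² + 4² = 25
25 = (3,1)_8 → 3² + 1² = 10
10 = (1,2)_8 → 1² + 2² = 5
5 = (5)_8 → 5² = 25  — 25 already appeared earlier.

25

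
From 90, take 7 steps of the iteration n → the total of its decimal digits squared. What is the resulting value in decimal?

145

90 → 9² + 0² = 81 + 0 = 81
81 → 8² + 1² = 64 + 1 = 65
65 → 6² + 5² = 36 + 25 = 61
61 → 6² + 1² = 36 + 1 = 37
37 → 3² + 7² = 9 + 49 = 58
58 → 5² + 8² = 25 + 64 = 89
89 → 8² + 9² = 64 + 81 = 145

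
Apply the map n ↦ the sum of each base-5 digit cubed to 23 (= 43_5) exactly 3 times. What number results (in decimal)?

23 = (4,3)_5 → 4³ + 3³ = 91
91 = (3,3,1)_5 → 3³ + 3³ + 1³ = 55
55 = (2,1,0)_5 → 2³ + 1³ + 0³ = 9

9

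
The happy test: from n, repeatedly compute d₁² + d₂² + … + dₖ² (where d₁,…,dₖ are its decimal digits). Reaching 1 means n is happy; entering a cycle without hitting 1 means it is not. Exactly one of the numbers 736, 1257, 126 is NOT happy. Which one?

736: 736 → 94 → 97 → 130 → 10 → 1  — reaches 1 (happy)
1257: 1257 → 79 → 130 → 10 → 1  — reaches 1 (happy)
126: 126 → 41 → 17 → 50 → 25 → 29 → 85 → 89 → 145 → 42 → 20 → 4 → 16 → 37 → 58 → 89  — repeats 89 (not happy)

126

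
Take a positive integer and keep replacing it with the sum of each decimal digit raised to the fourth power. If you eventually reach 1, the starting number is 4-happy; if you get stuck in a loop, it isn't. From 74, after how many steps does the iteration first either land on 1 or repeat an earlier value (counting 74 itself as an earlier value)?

9

74 → 7⁴ + 4⁴ = 2401 + 256 = 2657
2657 → 2⁴ + 6⁴ + 5⁴ + 7⁴ = 16 + 1296 + 625 + 2401 = 4338
4338 → 4⁴ + 3⁴ + 3⁴ + 8⁴ = 256 + 81 + 81 + 4096 = 4514
4514 → 4⁴ + 5⁴ + 1⁴ + 4⁴ = 256 + 625 + 1 + 256 = 1138
1138 → 1⁴ + 1⁴ + 3⁴ + 8⁴ = 1 + 1 + 81 + 4096 = 4179
4179 → 4⁴ + 1⁴ + 7⁴ + 9⁴ = 256 + 1 + 2401 + 6561 = 9219
9219 → 9⁴ + 2⁴ + 1⁴ + 9⁴ = 6561 + 16 + 1 + 6561 = 13139
13139 → 1⁴ + 3⁴ + 1⁴ + 3⁴ + 9⁴ = 1 + 81 + 1 + 81 + 6561 = 6725
6725 → 6⁴ + 7⁴ + 2⁴ + 5⁴ = 1296 + 2401 + 16 + 625 = 4338  — 4338 repeats.
That took 9 steps.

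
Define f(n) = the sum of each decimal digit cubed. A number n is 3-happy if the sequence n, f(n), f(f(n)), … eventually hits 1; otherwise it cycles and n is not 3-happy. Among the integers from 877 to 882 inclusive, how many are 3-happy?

877: 877 → 1198 → 1243 → 100 → 1  (reaches 1)
878: 878 → 1367 → 587 → 980 → 1241 → 74 → 407 → 407  (repeats 407)
879: 879 → 1584 → 702 → 351 → 153 → 153  (repeats 153)
880: 880 → 1024 → 73 → 370 → 370  (repeats 370)
881: 881 → 1025 → 134 → 92 → 737 → 713 → 371 → 371  (repeats 371)
882: 882 → 1032 → 36 → 243 → 99 → 1458 → 702 → 351 → 153 → 153  (repeats 153)
3-happy: 877

1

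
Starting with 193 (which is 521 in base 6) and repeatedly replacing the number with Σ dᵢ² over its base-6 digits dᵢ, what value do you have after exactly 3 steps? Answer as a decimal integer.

193 = (5,2,1)_6 → 5² + 2² + 1² = 25 + 4 + 1 = 30
30 = (5,0)_6 → 5² + 0² = 25 + 0 = 25
25 = (4,1)_6 → 4² + 1² = 16 + 1 = 17

17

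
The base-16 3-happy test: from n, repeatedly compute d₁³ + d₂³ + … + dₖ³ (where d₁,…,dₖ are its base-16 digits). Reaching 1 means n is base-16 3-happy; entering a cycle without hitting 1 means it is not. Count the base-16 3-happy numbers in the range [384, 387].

384: 384 → 513 → 9 → 729 → 2934 → 1890 → 567 → 378 → 1344 → 189 → 3528 → 4437 → 252 → 5103 → 6147 → 540 → 1737 → 2673 → 1344  — not base-16 3-happy
385: 385 → 514 → 16 → 1  — base-16 3-happy
386: 386 → 521 → 737 → 2753 → 2729 → 2729  — not base-16 3-happy
387: 387 → 540 → 1737 → 2673 → 1344 → 189 → 3528 → 4437 → 252 → 5103 → 6147 → 540  — not base-16 3-happy
base-16 3-happy: 385

1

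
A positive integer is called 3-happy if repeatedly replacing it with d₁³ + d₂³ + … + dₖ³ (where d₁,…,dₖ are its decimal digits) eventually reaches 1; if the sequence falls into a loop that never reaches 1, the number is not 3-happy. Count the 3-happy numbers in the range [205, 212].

205: 205 → 133 → 55 → 250 → 133  (repeats 133)
206: 206 → 224 → 80 → 512 → 134 → 92 → 737 → 713 → 371 → 371  (repeats 371)
207: 207 → 351 → 153 → 153  (repeats 153)
208: 208 → 520 → 133 → 55 → 250 → 133  (repeats 133)
209: 209 → 737 → 713 → 371 → 371  (repeats 371)
210: 210 → 9 → 729 → 1080 → 513 → 153 → 153  (repeats 153)
211: 211 → 10 → 1  (reaches 1)
212: 212 → 17 → 344 → 155 → 251 → 134 → 92 → 737 → 713 → 371 → 371  (repeats 371)
3-happy: 211

1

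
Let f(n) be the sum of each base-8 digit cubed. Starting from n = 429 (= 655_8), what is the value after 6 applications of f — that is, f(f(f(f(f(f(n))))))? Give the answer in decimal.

27

429 = (6,5,5)_8 → 6³ + 5³ + 5³ = 466
466 = (7,2,2)_8 → 7³ + 2³ + 2³ = 359
359 = (5,4,7)_8 → 5³ + 4³ + 7³ = 532
532 = (1,0,2,4)_8 → 1³ + 0³ + 2³ + 4³ = 73
73 = (1,1,1)_8 → 1³ + 1³ + 1³ = 3
3 = (3)_8 → 3³ = 27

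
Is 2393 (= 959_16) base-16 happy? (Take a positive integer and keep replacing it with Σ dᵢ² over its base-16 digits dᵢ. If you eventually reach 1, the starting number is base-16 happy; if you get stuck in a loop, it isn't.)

2393 = (9,5,9)_16 → 9² + 5² + 9² = 187
187 = (11,11)_16 → 11² + 11² = 242
242 = (15,2)_16 → 15² + 2² = 229
229 = (14,5)_16 → 14² + 5² = 221
221 = (13,13)_16 → 13² + 13² = 338
338 = (1,5,2)_16 → 1² + 5² + 2² = 30
30 = (1,14)_16 → 1² + 14² = 197
197 = (12,5)_16 → 12² + 5² = 169
169 = (10,9)_16 → 10² + 9² = 181
181 = (11,5)_16 → 11² + 5² = 146
146 = (9,2)_16 → 9² + 2² = 85
85 = (5,5)_16 → 5² + 5² = 50
50 = (3,2)_16 → 3² + 2² = 13
13 = (13)_16 → 13² = 169  — 169 already seen; the sequence cycles without reaching 1.

not base-16 happy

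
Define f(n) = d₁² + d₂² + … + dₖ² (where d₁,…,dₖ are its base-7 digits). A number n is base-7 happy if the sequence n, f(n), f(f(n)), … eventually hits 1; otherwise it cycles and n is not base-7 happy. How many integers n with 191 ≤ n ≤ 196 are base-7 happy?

191: 191 → 49 → 1  (reaches 1)
192: 192 → 54 → 26 → 34 → 52 → 10 → 10  (repeats 10)
193: 193 → 61 → 27 → 45 → 45  (repeats 45)
194: 194 → 70 → 10 → 10  (repeats 10)
195: 195 → 81 → 33 → 41 → 61 → 27 → 45 → 45  (repeats 45)
196: 196 → 16 → 8 → 2 → 4 → 16  (repeats 16)
base-7 happy: 191

1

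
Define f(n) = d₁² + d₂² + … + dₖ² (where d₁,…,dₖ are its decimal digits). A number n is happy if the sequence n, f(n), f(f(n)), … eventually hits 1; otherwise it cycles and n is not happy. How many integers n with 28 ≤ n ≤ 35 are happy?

28: 28 → 68 → 100 → 1  (reaches 1)
29: 29 → 85 → 89 → 145 → 42 → 20 → 4 → 16 → 37 → 58 → 89  (repeats 89)
30: 30 → 9 → 81 → 65 → 61 → 37 → 58 → 89 → 145 → 42 → 20 → 4 → 16 → 37  (repeats 37)
31: 31 → 10 → 1  (reaches 1)
32: 32 → 13 → 10 → 1  (reaches 1)
33: 33 → 18 → 65 → 61 → 37 → 58 → 89 → 145 → 42 → 20 → 4 → 16 → 37  (repeats 37)
34: 34 → 25 → 29 → 85 → 89 → 145 → 42 → 20 → 4 → 16 → 37 → 58 → 89  (repeats 89)
35: 35 → 34 → 25 → 29 → 85 → 89 → 145 → 42 → 20 → 4 → 16 → 37 → 58 → 89  (repeats 89)
happy: 28, 31, 32

3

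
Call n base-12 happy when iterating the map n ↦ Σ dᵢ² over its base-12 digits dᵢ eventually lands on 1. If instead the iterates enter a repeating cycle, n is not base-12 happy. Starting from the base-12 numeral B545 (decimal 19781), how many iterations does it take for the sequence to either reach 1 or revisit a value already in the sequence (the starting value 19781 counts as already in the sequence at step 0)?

19781 = (11,5,4,5)_12 → 11² + 5² + 4² + 5² = 187
187 = (1,3,7)_12 → 1² + 3² + 7² = 59
59 = (4,11)_12 → 4² + 11² = 137
137 = (11,5)_12 → 11² + 5² = 146
146 = (1,0,2)_12 → 1² + 0² + 2² = 5
5 = (5)_12 → 5² = 25
25 = (2,1)_12 → 2² + 1² = 5  — 5 repeats.
That took 7 steps.

7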